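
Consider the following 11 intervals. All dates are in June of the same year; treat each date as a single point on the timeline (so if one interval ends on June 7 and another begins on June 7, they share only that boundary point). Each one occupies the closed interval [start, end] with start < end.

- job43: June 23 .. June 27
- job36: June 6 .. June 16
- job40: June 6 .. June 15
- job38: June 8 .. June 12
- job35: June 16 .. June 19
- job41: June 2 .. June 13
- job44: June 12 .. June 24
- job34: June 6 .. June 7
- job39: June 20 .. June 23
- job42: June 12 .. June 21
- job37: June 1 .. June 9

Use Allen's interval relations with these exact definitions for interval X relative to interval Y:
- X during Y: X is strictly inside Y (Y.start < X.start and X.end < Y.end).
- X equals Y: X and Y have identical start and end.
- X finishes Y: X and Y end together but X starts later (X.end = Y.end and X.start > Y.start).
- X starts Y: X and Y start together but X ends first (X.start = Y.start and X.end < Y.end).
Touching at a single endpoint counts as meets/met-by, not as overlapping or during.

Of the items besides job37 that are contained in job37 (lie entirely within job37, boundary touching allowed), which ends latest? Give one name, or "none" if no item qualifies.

job34

Target job37 = [June 1, June 9].
job34 [June 6, June 7] → during → candidate.
job35 [June 16, June 19] → after → excluded.
job36 [June 6, June 16] → overlapped-by → excluded.
job38 [June 8, June 12] → overlapped-by → excluded.
job39 [June 20, June 23] → after → excluded.
job40 [June 6, June 15] → overlapped-by → excluded.
job41 [June 2, June 13] → overlapped-by → excluded.
job42 [June 12, June 21] → after → excluded.
job43 [June 23, June 27] → after → excluded.
job44 [June 12, June 24] → after → excluded.
Among candidates, latest end is June 7 → job34.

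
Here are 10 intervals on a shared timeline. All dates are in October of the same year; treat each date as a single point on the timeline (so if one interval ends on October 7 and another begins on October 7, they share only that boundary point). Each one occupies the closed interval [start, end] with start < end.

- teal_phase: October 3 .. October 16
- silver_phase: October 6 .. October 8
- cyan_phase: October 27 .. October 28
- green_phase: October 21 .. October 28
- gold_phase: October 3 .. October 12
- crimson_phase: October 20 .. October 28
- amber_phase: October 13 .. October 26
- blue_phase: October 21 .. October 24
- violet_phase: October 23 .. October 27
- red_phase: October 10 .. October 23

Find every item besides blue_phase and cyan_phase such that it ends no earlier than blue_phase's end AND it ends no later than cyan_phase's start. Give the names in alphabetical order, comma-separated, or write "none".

amber_phase, violet_phase

Conditions: its end is no earlier than blue_phase's end (X.end >= October 24) AND its end is no later than cyan_phase's start (X.end <= October 27).
amber_phase: end October 26 >= October 24? ✓; end October 26 <= October 27? ✓ → yes.
crimson_phase: end October 28 >= October 24? ✓; end October 28 <= October 27? ✗ → no.
gold_phase: end October 12 >= October 24? ✗; end October 12 <= October 27? ✓ → no.
green_phase: end October 28 >= October 24? ✓; end October 28 <= October 27? ✗ → no.
red_phase: end October 23 >= October 24? ✗; end October 23 <= October 27? ✓ → no.
silver_phase: end October 8 >= October 24? ✗; end October 8 <= October 27? ✓ → no.
teal_phase: end October 16 >= October 24? ✗; end October 16 <= October 27? ✓ → no.
violet_phase: end October 27 >= October 24? ✓; end October 27 <= October 27? ✓ → yes.
Result: amber_phase, violet_phase.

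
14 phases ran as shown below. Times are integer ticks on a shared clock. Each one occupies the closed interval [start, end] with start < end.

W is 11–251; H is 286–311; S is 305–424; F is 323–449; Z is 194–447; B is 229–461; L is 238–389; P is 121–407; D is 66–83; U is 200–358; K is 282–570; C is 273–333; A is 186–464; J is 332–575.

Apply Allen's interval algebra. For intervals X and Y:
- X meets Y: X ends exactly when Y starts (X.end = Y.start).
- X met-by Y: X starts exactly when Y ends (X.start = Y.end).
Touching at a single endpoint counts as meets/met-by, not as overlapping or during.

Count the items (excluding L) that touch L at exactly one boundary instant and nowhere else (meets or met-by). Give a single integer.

Target L = [238, 389].
A [186, 464] → contains → no.
B [229, 461] → contains → no.
C [273, 333] → during → no.
D [66, 83] → before → no.
F [323, 449] → overlapped-by → no.
H [286, 311] → during → no.
J [332, 575] → overlapped-by → no.
K [282, 570] → overlapped-by → no.
P [121, 407] → contains → no.
S [305, 424] → overlapped-by → no.
U [200, 358] → overlaps → no.
W [11, 251] → overlaps → no.
Z [194, 447] → contains → no.
Total: 0.

0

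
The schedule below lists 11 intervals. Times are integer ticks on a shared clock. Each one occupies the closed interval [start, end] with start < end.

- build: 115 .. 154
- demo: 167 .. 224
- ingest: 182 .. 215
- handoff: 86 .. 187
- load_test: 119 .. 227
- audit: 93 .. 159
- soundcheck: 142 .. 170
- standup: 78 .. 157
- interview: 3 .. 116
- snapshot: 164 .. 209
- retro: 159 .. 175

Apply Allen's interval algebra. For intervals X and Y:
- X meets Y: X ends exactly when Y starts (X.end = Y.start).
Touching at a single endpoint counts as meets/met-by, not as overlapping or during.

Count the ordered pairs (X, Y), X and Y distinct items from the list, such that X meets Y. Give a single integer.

Checking all 110 ordered pairs for relation 'meets'; matching pairs in alphabetical order:
(audit, retro): audit meets retro ✓
Count: 1.

1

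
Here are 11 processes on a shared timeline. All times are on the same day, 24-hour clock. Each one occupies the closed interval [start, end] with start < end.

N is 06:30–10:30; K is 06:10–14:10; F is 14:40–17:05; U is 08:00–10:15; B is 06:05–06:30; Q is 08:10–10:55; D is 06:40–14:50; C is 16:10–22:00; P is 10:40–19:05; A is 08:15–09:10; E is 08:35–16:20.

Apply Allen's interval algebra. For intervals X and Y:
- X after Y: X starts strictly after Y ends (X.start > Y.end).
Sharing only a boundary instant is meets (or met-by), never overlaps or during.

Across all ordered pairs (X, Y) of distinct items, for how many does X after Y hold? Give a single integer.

22

Checking all 110 ordered pairs for relation 'after'; matching pairs in alphabetical order:
(A, B): A after B ✓
(C, A): C after A ✓
(C, B): C after B ✓
(C, D): C after D ✓
(C, K): C after K ✓
(C, N): C after N ✓
(C, Q): C after Q ✓
(C, U): C after U ✓
(D, B): D after B ✓
(E, B): E after B ✓
(F, A): F after A ✓
(F, B): F after B ✓
(F, K): F after K ✓
(F, N): F after N ✓
(F, Q): F after Q ✓
(F, U): F after U ✓
(P, A): P after A ✓
(P, B): P after B ✓
(P, N): P after N ✓
(P, U): P after U ✓
(Q, B): Q after B ✓
(U, B): U after B ✓
Count: 22.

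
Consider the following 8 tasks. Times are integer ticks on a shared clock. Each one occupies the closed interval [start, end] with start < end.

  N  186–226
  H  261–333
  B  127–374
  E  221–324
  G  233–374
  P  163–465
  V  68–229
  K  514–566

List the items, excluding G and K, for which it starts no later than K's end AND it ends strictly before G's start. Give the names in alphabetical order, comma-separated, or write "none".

Conditions: its start is no later than K's end (X.start <= 566) AND its end is strictly before G's start (X.end < 233).
B: start 127 <= 566? ✓; end 374 < 233? ✗ → no.
E: start 221 <= 566? ✓; end 324 < 233? ✗ → no.
H: start 261 <= 566? ✓; end 333 < 233? ✗ → no.
N: start 186 <= 566? ✓; end 226 < 233? ✓ → yes.
P: start 163 <= 566? ✓; end 465 < 233? ✗ → no.
V: start 68 <= 566? ✓; end 229 < 233? ✓ → yes.
Result: N, V.

N, V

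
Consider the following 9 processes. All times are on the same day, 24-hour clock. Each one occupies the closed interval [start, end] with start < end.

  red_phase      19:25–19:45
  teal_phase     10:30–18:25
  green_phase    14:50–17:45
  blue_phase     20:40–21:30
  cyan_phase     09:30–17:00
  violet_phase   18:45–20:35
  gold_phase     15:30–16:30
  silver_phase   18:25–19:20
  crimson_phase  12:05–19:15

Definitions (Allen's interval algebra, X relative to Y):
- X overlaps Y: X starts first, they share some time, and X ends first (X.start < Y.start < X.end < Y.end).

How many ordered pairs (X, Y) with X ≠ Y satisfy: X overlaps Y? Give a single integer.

7

Checking all 72 ordered pairs for relation 'overlaps'; matching pairs in alphabetical order:
(crimson_phase, silver_phase): crimson_phase overlaps silver_phase ✓
(crimson_phase, violet_phase): crimson_phase overlaps violet_phase ✓
(cyan_phase, crimson_phase): cyan_phase overlaps crimson_phase ✓
(cyan_phase, green_phase): cyan_phase overlaps green_phase ✓
(cyan_phase, teal_phase): cyan_phase overlaps teal_phase ✓
(silver_phase, violet_phase): silver_phase overlaps violet_phase ✓
(teal_phase, crimson_phase): teal_phase overlaps crimson_phase ✓
Count: 7.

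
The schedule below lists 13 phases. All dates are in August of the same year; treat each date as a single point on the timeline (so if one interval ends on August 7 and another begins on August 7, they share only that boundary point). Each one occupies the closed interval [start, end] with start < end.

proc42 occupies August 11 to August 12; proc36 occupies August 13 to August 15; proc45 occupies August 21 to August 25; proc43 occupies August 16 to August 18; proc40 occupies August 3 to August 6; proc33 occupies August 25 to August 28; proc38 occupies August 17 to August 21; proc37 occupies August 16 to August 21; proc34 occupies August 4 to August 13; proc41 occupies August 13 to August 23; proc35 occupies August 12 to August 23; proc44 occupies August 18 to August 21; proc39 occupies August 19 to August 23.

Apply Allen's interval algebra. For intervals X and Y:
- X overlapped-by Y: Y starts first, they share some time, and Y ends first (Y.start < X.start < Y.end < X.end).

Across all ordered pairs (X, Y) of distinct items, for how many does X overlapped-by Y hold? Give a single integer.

Checking all 156 ordered pairs for relation 'overlapped-by'; matching pairs in alphabetical order:
(proc34, proc40): proc34 overlapped-by proc40 ✓
(proc35, proc34): proc35 overlapped-by proc34 ✓
(proc38, proc43): proc38 overlapped-by proc43 ✓
(proc39, proc37): proc39 overlapped-by proc37 ✓
(proc39, proc38): proc39 overlapped-by proc38 ✓
(proc39, proc44): proc39 overlapped-by proc44 ✓
(proc45, proc35): proc45 overlapped-by proc35 ✓
(proc45, proc39): proc45 overlapped-by proc39 ✓
(proc45, proc41): proc45 overlapped-by proc41 ✓
Count: 9.

9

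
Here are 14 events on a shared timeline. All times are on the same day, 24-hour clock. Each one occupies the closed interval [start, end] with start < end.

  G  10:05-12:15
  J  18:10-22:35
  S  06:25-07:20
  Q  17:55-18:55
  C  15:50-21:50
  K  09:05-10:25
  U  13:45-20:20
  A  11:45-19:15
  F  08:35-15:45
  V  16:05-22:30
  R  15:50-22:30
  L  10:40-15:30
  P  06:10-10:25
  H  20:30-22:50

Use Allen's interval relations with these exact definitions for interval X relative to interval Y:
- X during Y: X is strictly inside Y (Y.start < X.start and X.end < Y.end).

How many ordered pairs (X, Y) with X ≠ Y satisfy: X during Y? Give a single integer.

9

Checking all 182 ordered pairs for relation 'during'; matching pairs in alphabetical order:
(G, F): G during F ✓
(K, F): K during F ✓
(L, F): L during F ✓
(Q, A): Q during A ✓
(Q, C): Q during C ✓
(Q, R): Q during R ✓
(Q, U): Q during U ✓
(Q, V): Q during V ✓
(S, P): S during P ✓
Count: 9.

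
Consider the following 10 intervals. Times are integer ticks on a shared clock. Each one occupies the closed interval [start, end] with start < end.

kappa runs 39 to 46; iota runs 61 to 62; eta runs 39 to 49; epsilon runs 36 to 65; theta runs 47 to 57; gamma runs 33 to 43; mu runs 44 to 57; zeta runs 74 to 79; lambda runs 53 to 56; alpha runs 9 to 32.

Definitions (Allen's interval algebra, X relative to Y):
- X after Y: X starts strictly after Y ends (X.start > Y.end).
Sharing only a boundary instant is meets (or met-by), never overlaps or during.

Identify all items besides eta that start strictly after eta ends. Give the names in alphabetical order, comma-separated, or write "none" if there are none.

iota, lambda, zeta

Target eta = [39, 49].
alpha [9, 32] → before → no.
epsilon [36, 65] → contains → no.
gamma [33, 43] → overlaps → no.
iota [61, 62] → after → yes.
kappa [39, 46] → starts → no.
lambda [53, 56] → after → yes.
mu [44, 57] → overlapped-by → no.
theta [47, 57] → overlapped-by → no.
zeta [74, 79] → after → yes.
Result: iota, lambda, zeta.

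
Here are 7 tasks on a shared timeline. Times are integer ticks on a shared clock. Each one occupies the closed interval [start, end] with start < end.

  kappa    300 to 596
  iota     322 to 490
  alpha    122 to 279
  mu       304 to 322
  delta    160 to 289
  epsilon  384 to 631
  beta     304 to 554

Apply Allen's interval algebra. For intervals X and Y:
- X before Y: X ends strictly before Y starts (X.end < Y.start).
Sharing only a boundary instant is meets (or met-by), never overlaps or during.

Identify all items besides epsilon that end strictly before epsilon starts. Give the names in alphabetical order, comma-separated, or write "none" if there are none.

alpha, delta, mu

Target epsilon = [384, 631].
alpha [122, 279] → before → yes.
beta [304, 554] → overlaps → no.
delta [160, 289] → before → yes.
iota [322, 490] → overlaps → no.
kappa [300, 596] → overlaps → no.
mu [304, 322] → before → yes.
Result: alpha, delta, mu.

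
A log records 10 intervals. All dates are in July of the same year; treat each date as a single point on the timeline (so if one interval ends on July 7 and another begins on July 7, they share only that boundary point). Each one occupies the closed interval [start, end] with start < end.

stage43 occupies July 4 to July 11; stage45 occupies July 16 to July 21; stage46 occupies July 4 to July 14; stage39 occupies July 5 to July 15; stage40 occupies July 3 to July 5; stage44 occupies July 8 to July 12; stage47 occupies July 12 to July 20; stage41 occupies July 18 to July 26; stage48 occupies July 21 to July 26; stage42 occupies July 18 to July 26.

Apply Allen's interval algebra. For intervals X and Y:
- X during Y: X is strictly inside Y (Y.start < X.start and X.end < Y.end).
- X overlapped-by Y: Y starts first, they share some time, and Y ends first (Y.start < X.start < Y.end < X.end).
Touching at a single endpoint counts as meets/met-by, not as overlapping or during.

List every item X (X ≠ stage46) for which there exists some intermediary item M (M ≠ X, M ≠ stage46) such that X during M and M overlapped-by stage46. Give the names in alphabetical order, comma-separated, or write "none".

Target stage46 = [July 4, July 14].
Intermediaries M with M overlapped-by stage46: stage39, stage47.
Via stage39 — items with X during stage39: stage44.
Via stage47 — items with X during stage47: none.
Union: stage44.

stage44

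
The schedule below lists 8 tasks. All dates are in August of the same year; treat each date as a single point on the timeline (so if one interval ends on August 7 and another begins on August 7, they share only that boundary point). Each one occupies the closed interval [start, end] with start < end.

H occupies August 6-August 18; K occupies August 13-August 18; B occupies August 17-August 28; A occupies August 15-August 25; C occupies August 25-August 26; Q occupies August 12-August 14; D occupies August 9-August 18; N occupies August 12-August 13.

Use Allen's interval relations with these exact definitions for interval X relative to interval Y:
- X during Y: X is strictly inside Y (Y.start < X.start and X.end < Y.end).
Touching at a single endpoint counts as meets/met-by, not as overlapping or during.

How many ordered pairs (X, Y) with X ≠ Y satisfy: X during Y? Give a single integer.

5

Checking all 56 ordered pairs for relation 'during'; matching pairs in alphabetical order:
(C, B): C during B ✓
(N, D): N during D ✓
(N, H): N during H ✓
(Q, D): Q during D ✓
(Q, H): Q during H ✓
Count: 5.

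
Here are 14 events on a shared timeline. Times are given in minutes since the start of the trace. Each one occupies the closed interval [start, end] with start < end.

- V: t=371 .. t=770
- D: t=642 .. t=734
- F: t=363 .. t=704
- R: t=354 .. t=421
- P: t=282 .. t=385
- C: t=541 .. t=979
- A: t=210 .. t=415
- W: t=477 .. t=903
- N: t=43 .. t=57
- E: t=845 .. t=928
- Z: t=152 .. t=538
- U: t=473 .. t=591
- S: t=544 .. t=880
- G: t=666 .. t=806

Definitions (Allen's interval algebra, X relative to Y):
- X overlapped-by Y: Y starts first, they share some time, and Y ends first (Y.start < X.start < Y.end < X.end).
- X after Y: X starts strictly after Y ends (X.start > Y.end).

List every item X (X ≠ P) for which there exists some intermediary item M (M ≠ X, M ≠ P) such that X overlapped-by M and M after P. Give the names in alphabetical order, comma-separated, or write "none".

C, E, G, S, W

Target P = [t=282, t=385].
Intermediaries M with M after P: C, D, E, G, S, U, W.
Via C — items with X overlapped-by C: none.
Via D — items with X overlapped-by D: G.
Via E — items with X overlapped-by E: none.
Via G — items with X overlapped-by G: none.
Via S — items with X overlapped-by S: E.
Via U — items with X overlapped-by U: C, S, W.
Via W — items with X overlapped-by W: C, E.
Union: C, E, G, S, W.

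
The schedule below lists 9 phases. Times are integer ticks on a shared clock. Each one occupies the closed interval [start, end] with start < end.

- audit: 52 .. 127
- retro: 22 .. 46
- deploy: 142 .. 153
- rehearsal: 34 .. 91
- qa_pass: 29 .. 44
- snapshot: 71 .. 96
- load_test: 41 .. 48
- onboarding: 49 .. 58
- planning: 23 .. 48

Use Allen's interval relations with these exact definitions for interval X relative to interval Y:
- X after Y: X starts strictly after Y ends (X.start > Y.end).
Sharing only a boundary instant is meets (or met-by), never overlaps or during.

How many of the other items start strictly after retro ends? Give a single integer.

4

Target retro = [22, 46].
audit [52, 127] → after → counts.
deploy [142, 153] → after → counts.
load_test [41, 48] → overlapped-by → no.
onboarding [49, 58] → after → counts.
planning [23, 48] → overlapped-by → no.
qa_pass [29, 44] → during → no.
rehearsal [34, 91] → overlapped-by → no.
snapshot [71, 96] → after → counts.
Total: 4.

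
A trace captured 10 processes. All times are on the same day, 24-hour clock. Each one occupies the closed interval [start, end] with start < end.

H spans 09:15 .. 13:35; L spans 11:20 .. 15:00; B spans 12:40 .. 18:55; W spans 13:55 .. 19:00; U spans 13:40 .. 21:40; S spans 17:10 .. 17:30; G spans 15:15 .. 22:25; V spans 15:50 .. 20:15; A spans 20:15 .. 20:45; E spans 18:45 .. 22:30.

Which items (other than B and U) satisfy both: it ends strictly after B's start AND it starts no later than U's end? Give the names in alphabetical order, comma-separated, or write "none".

A, E, G, H, L, S, V, W

Conditions: its end is strictly after B's start (X.end > 12:40) AND its start is no later than U's end (X.start <= 21:40).
A: end 20:45 > 12:40? ✓; start 20:15 <= 21:40? ✓ → yes.
E: end 22:30 > 12:40? ✓; start 18:45 <= 21:40? ✓ → yes.
G: end 22:25 > 12:40? ✓; start 15:15 <= 21:40? ✓ → yes.
H: end 13:35 > 12:40? ✓; start 09:15 <= 21:40? ✓ → yes.
L: end 15:00 > 12:40? ✓; start 11:20 <= 21:40? ✓ → yes.
S: end 17:30 > 12:40? ✓; start 17:10 <= 21:40? ✓ → yes.
V: end 20:15 > 12:40? ✓; start 15:50 <= 21:40? ✓ → yes.
W: end 19:00 > 12:40? ✓; start 13:55 <= 21:40? ✓ → yes.
Result: A, E, G, H, L, S, V, W.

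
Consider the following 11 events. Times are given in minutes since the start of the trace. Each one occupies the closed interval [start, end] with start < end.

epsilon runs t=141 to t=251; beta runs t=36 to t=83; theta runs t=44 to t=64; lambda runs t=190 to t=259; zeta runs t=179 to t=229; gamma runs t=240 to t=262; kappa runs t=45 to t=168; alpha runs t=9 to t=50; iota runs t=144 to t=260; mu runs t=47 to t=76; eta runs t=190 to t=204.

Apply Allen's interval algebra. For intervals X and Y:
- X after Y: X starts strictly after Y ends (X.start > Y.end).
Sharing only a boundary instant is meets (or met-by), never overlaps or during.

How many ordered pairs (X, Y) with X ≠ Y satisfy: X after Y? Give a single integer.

30

Checking all 110 ordered pairs for relation 'after'; matching pairs in alphabetical order:
(epsilon, alpha): epsilon after alpha ✓
(epsilon, beta): epsilon after beta ✓
(epsilon, mu): epsilon after mu ✓
(epsilon, theta): epsilon after theta ✓
(eta, alpha): eta after alpha ✓
(eta, beta): eta after beta ✓
(eta, kappa): eta after kappa ✓
(eta, mu): eta after mu ✓
(eta, theta): eta after theta ✓
(gamma, alpha): gamma after alpha ✓
(gamma, beta): gamma after beta ✓
(gamma, eta): gamma after eta ✓
(gamma, kappa): gamma after kappa ✓
(gamma, mu): gamma after mu ✓
(gamma, theta): gamma after theta ✓
(gamma, zeta): gamma after zeta ✓
(iota, alpha): iota after alpha ✓
(iota, beta): iota after beta ✓
(iota, mu): iota after mu ✓
(iota, theta): iota after theta ✓
(lambda, alpha): lambda after alpha ✓
(lambda, beta): lambda after beta ✓
(lambda, kappa): lambda after kappa ✓
(lambda, mu): lambda after mu ✓
... plus 6 further pairs not listed.
Count: 30.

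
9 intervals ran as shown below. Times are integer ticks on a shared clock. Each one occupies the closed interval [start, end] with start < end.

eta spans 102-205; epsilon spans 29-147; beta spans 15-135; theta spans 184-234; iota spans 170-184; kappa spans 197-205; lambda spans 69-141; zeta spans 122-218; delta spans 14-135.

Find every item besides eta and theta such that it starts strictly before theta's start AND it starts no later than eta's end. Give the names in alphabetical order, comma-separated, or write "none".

Conditions: its start is strictly before theta's start (X.start < 184) AND its start is no later than eta's end (X.start <= 205).
beta: start 15 < 184? ✓; start 15 <= 205? ✓ → yes.
delta: start 14 < 184? ✓; start 14 <= 205? ✓ → yes.
epsilon: start 29 < 184? ✓; start 29 <= 205? ✓ → yes.
iota: start 170 < 184? ✓; start 170 <= 205? ✓ → yes.
kappa: start 197 < 184? ✗; start 197 <= 205? ✓ → no.
lambda: start 69 < 184? ✓; start 69 <= 205? ✓ → yes.
zeta: start 122 < 184? ✓; start 122 <= 205? ✓ → yes.
Result: beta, delta, epsilon, iota, lambda, zeta.

beta, delta, epsilon, iota, lambda, zeta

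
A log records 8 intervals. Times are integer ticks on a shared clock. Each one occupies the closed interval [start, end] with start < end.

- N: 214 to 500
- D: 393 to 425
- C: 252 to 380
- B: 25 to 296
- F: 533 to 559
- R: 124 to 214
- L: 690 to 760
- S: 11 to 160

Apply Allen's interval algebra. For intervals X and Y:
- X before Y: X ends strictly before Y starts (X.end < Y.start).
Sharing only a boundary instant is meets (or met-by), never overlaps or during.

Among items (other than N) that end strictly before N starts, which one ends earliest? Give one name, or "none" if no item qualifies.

Target N = [214, 500].
B [25, 296] → overlaps → excluded.
C [252, 380] → during → excluded.
D [393, 425] → during → excluded.
F [533, 559] → after → excluded.
L [690, 760] → after → excluded.
R [124, 214] → meets → excluded.
S [11, 160] → before → candidate.
Among candidates, earliest end is 160 → S.

S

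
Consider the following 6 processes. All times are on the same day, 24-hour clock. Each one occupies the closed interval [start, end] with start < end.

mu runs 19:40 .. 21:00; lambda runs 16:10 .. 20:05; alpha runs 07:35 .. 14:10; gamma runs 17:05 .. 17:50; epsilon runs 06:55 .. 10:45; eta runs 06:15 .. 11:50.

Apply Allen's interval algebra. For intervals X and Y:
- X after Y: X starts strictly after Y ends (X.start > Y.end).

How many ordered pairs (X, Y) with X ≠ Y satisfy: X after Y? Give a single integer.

10

Checking all 30 ordered pairs for relation 'after'; matching pairs in alphabetical order:
(gamma, alpha): gamma after alpha ✓
(gamma, epsilon): gamma after epsilon ✓
(gamma, eta): gamma after eta ✓
(lambda, alpha): lambda after alpha ✓
(lambda, epsilon): lambda after epsilon ✓
(lambda, eta): lambda after eta ✓
(mu, alpha): mu after alpha ✓
(mu, epsilon): mu after epsilon ✓
(mu, eta): mu after eta ✓
(mu, gamma): mu after gamma ✓
Count: 10.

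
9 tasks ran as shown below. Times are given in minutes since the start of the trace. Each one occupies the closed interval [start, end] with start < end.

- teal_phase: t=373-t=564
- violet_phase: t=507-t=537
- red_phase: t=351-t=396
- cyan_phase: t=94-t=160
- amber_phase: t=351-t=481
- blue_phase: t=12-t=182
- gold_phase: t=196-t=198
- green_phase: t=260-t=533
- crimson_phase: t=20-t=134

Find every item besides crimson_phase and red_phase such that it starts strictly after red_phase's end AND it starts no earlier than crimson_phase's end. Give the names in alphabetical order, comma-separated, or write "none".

Conditions: its start is strictly after red_phase's end (X.start > t=396) AND its start is no earlier than crimson_phase's end (X.start >= t=134).
amber_phase: start t=351 > t=396? ✗; start t=351 >= t=134? ✓ → no.
blue_phase: start t=12 > t=396? ✗; start t=12 >= t=134? ✗ → no.
cyan_phase: start t=94 > t=396? ✗; start t=94 >= t=134? ✗ → no.
gold_phase: start t=196 > t=396? ✗; start t=196 >= t=134? ✓ → no.
green_phase: start t=260 > t=396? ✗; start t=260 >= t=134? ✓ → no.
teal_phase: start t=373 > t=396? ✗; start t=373 >= t=134? ✓ → no.
violet_phase: start t=507 > t=396? ✓; start t=507 >= t=134? ✓ → yes.
Result: violet_phase.

violet_phase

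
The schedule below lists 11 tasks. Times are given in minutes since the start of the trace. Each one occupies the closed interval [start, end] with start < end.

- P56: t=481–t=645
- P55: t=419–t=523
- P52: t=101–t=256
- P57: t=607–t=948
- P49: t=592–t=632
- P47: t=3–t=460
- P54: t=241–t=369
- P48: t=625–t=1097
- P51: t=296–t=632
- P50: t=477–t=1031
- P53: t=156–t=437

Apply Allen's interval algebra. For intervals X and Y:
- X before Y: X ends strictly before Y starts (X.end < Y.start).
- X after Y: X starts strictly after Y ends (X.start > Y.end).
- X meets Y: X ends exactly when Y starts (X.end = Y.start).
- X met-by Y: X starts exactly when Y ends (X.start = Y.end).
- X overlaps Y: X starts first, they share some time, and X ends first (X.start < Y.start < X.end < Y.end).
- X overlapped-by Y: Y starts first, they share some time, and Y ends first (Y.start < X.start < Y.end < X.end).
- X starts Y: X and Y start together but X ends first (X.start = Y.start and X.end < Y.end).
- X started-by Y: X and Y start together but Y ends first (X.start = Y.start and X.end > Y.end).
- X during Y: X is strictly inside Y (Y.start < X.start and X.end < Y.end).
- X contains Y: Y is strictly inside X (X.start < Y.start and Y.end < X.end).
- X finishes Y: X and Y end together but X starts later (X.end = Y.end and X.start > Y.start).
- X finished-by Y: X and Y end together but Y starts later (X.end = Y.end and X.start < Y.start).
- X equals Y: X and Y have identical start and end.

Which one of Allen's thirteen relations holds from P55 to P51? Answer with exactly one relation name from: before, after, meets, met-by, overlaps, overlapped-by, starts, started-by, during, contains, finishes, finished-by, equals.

during

P55 = [t=419, t=523]; P51 = [t=296, t=632].
Compare endpoints: P55.start > P51.start, P55.start < P51.end, P55.end > P51.start, P55.end < P51.end.
That pattern is 'during'.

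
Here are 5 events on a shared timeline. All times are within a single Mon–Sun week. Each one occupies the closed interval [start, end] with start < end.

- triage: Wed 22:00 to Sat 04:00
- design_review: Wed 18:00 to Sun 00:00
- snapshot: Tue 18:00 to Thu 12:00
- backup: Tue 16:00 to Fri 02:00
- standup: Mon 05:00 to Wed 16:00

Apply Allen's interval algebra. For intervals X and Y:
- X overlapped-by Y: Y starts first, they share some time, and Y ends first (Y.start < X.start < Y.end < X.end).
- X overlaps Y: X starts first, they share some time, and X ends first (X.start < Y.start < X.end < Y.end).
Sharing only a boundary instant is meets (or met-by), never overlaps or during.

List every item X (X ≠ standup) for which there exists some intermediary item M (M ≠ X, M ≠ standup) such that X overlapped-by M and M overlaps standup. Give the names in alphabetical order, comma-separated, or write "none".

Target standup = [Mon 05:00, Wed 16:00].
Intermediaries M with M overlaps standup: none.
Union: none.

none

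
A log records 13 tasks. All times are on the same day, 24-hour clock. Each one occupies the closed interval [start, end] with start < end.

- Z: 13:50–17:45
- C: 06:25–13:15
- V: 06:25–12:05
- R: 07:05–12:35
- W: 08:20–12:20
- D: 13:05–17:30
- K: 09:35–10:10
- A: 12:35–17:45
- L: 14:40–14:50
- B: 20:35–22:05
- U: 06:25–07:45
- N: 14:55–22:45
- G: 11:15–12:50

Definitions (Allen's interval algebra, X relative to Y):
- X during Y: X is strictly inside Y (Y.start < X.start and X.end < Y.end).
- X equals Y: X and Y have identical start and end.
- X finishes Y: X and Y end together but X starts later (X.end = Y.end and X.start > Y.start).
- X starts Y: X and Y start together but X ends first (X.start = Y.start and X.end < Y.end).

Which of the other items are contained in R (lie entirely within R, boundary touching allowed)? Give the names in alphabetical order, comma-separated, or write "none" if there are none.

Target R = [07:05, 12:35].
A [12:35, 17:45] → met-by → no.
B [20:35, 22:05] → after → no.
C [06:25, 13:15] → contains → no.
D [13:05, 17:30] → after → no.
G [11:15, 12:50] → overlapped-by → no.
K [09:35, 10:10] → during → yes.
L [14:40, 14:50] → after → no.
N [14:55, 22:45] → after → no.
U [06:25, 07:45] → overlaps → no.
V [06:25, 12:05] → overlaps → no.
W [08:20, 12:20] → during → yes.
Z [13:50, 17:45] → after → no.
Result: K, W.

K, W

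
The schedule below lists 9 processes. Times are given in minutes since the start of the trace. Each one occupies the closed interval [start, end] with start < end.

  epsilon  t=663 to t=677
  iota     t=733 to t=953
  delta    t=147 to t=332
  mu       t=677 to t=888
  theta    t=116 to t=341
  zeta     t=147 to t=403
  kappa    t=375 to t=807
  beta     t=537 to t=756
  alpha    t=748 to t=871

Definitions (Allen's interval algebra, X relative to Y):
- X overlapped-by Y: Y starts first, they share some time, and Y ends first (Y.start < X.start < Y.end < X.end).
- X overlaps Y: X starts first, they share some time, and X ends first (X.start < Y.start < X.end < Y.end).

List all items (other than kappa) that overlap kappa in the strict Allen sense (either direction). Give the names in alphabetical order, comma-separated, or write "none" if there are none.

alpha, iota, mu, zeta

Target kappa = [t=375, t=807].
alpha [t=748, t=871] → overlapped-by → yes.
beta [t=537, t=756] → during → no.
delta [t=147, t=332] → before → no.
epsilon [t=663, t=677] → during → no.
iota [t=733, t=953] → overlapped-by → yes.
mu [t=677, t=888] → overlapped-by → yes.
theta [t=116, t=341] → before → no.
zeta [t=147, t=403] → overlaps → yes.
Result: alpha, iota, mu, zeta.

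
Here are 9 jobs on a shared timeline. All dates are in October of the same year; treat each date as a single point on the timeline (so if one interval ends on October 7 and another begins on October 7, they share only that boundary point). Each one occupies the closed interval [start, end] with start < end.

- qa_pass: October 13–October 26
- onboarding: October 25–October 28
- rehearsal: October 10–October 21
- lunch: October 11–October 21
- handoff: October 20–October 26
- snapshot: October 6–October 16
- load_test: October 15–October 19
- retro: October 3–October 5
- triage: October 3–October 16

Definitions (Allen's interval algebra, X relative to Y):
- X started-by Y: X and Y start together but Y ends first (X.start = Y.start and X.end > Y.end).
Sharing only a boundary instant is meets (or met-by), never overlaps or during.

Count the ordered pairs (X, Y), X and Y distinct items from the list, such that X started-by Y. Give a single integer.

1

Checking all 72 ordered pairs for relation 'started-by'; matching pairs in alphabetical order:
(triage, retro): triage started-by retro ✓
Count: 1.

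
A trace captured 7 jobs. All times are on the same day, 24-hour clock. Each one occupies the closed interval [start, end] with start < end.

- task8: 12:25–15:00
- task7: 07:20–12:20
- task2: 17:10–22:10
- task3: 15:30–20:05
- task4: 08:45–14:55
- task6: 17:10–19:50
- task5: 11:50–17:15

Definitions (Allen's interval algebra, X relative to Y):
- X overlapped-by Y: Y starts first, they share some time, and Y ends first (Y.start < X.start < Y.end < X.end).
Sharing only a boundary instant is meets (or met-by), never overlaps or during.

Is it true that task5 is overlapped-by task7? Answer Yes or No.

Yes

task5 = [11:50, 17:15], task7 = [07:20, 12:20].
Actual relation of task5 to task7: overlapped-by.
Asked whether 'overlapped-by' holds → Yes.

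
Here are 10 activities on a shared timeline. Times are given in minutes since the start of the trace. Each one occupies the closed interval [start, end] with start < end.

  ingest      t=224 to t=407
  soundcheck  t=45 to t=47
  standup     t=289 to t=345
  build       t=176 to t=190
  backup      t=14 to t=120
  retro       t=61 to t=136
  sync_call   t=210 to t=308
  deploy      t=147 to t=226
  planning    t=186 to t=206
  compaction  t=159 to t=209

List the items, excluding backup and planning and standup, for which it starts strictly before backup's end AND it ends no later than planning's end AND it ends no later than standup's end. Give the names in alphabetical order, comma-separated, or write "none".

retro, soundcheck

Conditions: its start is strictly before backup's end (X.start < t=120) AND its end is no later than planning's end (X.end <= t=206) AND its end is no later than standup's end (X.end <= t=345).
build: start t=176 < t=120? ✗; end t=190 <= t=206? ✓; end t=190 <= t=345? ✓ → no.
compaction: start t=159 < t=120? ✗; end t=209 <= t=206? ✗; end t=209 <= t=345? ✓ → no.
deploy: start t=147 < t=120? ✗; end t=226 <= t=206? ✗; end t=226 <= t=345? ✓ → no.
ingest: start t=224 < t=120? ✗; end t=407 <= t=206? ✗; end t=407 <= t=345? ✗ → no.
retro: start t=61 < t=120? ✓; end t=136 <= t=206? ✓; end t=136 <= t=345? ✓ → yes.
soundcheck: start t=45 < t=120? ✓; end t=47 <= t=206? ✓; end t=47 <= t=345? ✓ → yes.
sync_call: start t=210 < t=120? ✗; end t=308 <= t=206? ✗; end t=308 <= t=345? ✓ → no.
Result: retro, soundcheck.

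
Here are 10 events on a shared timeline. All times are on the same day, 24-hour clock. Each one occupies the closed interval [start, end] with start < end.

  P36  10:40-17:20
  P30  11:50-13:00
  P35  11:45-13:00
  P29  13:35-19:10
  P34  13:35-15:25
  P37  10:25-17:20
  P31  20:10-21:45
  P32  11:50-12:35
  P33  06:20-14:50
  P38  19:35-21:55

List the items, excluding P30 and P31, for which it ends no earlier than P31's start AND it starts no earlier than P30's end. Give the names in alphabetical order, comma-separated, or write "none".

P38

Conditions: its end is no earlier than P31's start (X.end >= 20:10) AND its start is no earlier than P30's end (X.start >= 13:00).
P29: end 19:10 >= 20:10? ✗; start 13:35 >= 13:00? ✓ → no.
P32: end 12:35 >= 20:10? ✗; start 11:50 >= 13:00? ✗ → no.
P33: end 14:50 >= 20:10? ✗; start 06:20 >= 13:00? ✗ → no.
P34: end 15:25 >= 20:10? ✗; start 13:35 >= 13:00? ✓ → no.
P35: end 13:00 >= 20:10? ✗; start 11:45 >= 13:00? ✗ → no.
P36: end 17:20 >= 20:10? ✗; start 10:40 >= 13:00? ✗ → no.
P37: end 17:20 >= 20:10? ✗; start 10:25 >= 13:00? ✗ → no.
P38: end 21:55 >= 20:10? ✓; start 19:35 >= 13:00? ✓ → yes.
Result: P38.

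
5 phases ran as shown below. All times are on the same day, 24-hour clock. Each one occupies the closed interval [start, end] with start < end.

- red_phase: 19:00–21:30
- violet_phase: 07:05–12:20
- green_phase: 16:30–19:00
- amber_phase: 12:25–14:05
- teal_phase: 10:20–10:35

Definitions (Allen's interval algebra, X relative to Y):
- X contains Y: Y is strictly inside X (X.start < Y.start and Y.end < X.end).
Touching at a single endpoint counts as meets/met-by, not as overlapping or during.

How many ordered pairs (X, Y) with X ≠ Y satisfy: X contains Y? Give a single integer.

1

Checking all 20 ordered pairs for relation 'contains'; matching pairs in alphabetical order:
(violet_phase, teal_phase): violet_phase contains teal_phase ✓
Count: 1.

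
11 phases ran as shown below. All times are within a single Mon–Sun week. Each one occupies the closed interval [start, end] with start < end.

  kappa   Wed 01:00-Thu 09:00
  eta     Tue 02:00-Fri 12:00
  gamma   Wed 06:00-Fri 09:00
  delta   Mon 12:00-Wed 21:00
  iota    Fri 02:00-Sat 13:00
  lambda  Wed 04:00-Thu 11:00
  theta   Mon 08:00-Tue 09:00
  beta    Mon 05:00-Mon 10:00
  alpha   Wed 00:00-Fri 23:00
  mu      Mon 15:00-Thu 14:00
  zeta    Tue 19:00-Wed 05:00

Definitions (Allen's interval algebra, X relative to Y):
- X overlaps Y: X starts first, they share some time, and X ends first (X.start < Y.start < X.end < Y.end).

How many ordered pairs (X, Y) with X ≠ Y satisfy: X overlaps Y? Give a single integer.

Checking all 110 ordered pairs for relation 'overlaps'; matching pairs in alphabetical order:
(alpha, iota): alpha overlaps iota ✓
(beta, theta): beta overlaps theta ✓
(delta, alpha): delta overlaps alpha ✓
(delta, eta): delta overlaps eta ✓
(delta, gamma): delta overlaps gamma ✓
(delta, kappa): delta overlaps kappa ✓
(delta, lambda): delta overlaps lambda ✓
(delta, mu): delta overlaps mu ✓
(eta, alpha): eta overlaps alpha ✓
(eta, iota): eta overlaps iota ✓
(gamma, iota): gamma overlaps iota ✓
(kappa, gamma): kappa overlaps gamma ✓
(kappa, lambda): kappa overlaps lambda ✓
(lambda, gamma): lambda overlaps gamma ✓
(mu, alpha): mu overlaps alpha ✓
(mu, eta): mu overlaps eta ✓
(mu, gamma): mu overlaps gamma ✓
(theta, delta): theta overlaps delta ✓
(theta, eta): theta overlaps eta ✓
(theta, mu): theta overlaps mu ✓
(zeta, alpha): zeta overlaps alpha ✓
(zeta, kappa): zeta overlaps kappa ✓
(zeta, lambda): zeta overlaps lambda ✓
Count: 23.

23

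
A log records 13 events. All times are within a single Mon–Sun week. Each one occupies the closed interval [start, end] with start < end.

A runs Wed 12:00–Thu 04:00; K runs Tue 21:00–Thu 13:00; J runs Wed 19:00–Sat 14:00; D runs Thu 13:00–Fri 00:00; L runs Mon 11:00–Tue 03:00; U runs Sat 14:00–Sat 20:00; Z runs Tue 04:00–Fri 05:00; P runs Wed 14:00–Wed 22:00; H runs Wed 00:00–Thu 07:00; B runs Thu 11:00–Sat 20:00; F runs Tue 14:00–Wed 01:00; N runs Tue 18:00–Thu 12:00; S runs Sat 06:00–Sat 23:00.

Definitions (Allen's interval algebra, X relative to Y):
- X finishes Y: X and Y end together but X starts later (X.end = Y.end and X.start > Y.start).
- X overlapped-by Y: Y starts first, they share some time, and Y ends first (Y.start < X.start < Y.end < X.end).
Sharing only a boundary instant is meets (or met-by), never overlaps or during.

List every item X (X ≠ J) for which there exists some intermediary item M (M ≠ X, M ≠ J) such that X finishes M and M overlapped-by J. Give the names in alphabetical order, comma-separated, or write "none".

Target J = [Wed 19:00, Sat 14:00].
Intermediaries M with M overlapped-by J: B, S.
Via B — items with X finishes B: U.
Via S — items with X finishes S: none.
Union: U.

U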